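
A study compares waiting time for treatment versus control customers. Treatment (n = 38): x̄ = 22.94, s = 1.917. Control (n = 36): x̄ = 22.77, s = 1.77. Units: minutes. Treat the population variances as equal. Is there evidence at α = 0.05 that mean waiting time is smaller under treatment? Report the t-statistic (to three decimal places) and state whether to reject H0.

Let group 1 = treatment, group 2 = control. H0: μ_1 = μ_2; H1: μ_1 < μ_2 (two-sample pooled-variance t-test, left-tailed).
s_p² = [(38−1)·1.917² + (36−1)·1.77²]/(38+36−2) = 3.41142
t = (22.94 − 22.77)/√[3.41142·(1/38 + 1/36)] = 0.396
df = n₁ + n₂ − 2 = 72
p-value = P(T ≤ 0.396) ≈ 0.653
Since p ≈ 0.653 > α = 0.05, fail to reject H0; the data do not provide sufficient evidence against H0.

t = 0.396; fail to reject H0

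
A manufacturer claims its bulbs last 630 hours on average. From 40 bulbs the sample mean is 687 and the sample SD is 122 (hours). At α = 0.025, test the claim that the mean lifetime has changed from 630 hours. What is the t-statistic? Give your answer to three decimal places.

2.955

H0: μ = 630; H1: μ ≠ 630 (one-sample t-test, two-sided).
t = (x̄ − μ₀)/(s/√n) = (687 − 630)/(122/√40) = 2.955
df = n − 1 = 39
Two-sided p-value ≈ 0.0053
Since p ≈ 0.0053 < α = 0.025, reject H0; the data support H1.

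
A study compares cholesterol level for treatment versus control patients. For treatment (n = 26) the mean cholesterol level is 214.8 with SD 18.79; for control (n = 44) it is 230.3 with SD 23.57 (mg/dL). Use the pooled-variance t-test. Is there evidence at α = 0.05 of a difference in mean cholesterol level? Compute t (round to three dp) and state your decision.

Let group 1 = treatment, group 2 = control. H0: μ_1 = μ_2; H1: μ_1 ≠ μ_2 (two-sample pooled-variance t-test, two-sided).
s_p² = [(26−1)·18.79² + (44−1)·23.57²]/(26+44−2) = 481.103
t = (214.8 − 230.3)/√[481.103·(1/26 + 1/44)] = -2.857
df = n₁ + n₂ − 2 = 68
Two-sided p-value ≈ 0.006
Since p ≈ 0.006 < α = 0.05, reject H0; the evidence is statistically significant.

t = -2.857; reject H0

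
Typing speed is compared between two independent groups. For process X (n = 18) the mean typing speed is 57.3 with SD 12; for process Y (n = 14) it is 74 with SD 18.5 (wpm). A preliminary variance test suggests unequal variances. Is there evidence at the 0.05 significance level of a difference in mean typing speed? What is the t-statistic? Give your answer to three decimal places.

Let group 1 = process X, group 2 = process Y. H0: μ_1 = μ_2; H1: μ_1 ≠ μ_2 (Welch's two-sample t-test, two-sided).
t = (x̄_1 − x̄_2)/√(s_1²/n_1 + s_2²/n_2) = (57.3 − 74)/√(12²/18 + 18.5²/14) = -2.932
Welch–Satterthwaite df ≈ 21.17
Two-sided p-value ≈ 0.008
Since p ≈ 0.008 < α = 0.05, reject H0; the evidence is statistically significant.

-2.932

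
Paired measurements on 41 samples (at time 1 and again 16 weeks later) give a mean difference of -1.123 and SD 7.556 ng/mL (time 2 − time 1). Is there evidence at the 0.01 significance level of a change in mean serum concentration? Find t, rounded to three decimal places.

-0.952

H0: μ_d = 0; H1: μ_d ≠ 0 (paired t-test on the differences, two-sided).
t = d̄/(s_d/√n) = -1.123/(7.556/√41) = -0.952
df = n − 1 = 40
Two-sided p-value ≈ 0.347
Since p ≈ 0.347 > α = 0.01, fail to reject H0; the evidence is not statistically significant.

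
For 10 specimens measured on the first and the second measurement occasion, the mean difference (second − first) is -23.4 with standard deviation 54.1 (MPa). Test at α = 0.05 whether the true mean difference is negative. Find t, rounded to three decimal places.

H0: μ_d = 0; H1: μ_d < 0 (paired t-test on the differences, left-tailed).
t = d̄/(s_d/√n) = -23.4/(54.1/√10) = -1.368
df = n − 1 = 9
p-value = P(T ≤ -1.368) ≈ 0.102
Since p ≈ 0.102 > α = 0.05, fail to reject H0; the evidence is not statistically significant.

-1.368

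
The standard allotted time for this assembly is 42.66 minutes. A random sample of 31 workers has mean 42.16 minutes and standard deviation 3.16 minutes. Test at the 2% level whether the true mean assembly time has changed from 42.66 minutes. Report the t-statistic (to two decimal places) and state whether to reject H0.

H0: μ = 42.66; H1: μ ≠ 42.66 (one-sample t-test, two-sided).
t = (x̄ − μ₀)/(s/√n) = (42.16 − 42.66)/(3.16/√31) = -0.88
df = n − 1 = 30
Two-sided p-value ≈ 0.385
Since p ≈ 0.385 > α = 0.02, fail to reject H0; the data do not provide sufficient evidence against H0.

t = -0.88; fail to reject H0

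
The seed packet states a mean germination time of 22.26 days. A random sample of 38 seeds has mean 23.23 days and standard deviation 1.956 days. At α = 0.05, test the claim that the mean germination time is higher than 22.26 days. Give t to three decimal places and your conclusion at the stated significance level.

H0: μ = 22.26; H1: μ > 22.26 (one-sample t-test, right-tailed).
t = (x̄ − μ₀)/(s/√n) = (23.23 − 22.26)/(1.956/√38) = 3.057
df = n − 1 = 37
p-value = P(T ≥ 3.057) ≈ 0.0021
Since p ≈ 0.0021 < α = 0.05, reject H0; the evidence is statistically significant.

t = 3.057; reject H0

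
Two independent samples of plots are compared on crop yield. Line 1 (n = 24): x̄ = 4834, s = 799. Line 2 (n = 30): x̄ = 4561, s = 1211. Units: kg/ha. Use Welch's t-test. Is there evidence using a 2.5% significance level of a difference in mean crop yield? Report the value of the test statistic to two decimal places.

0.99

Let group 1 = line 1, group 2 = line 2. H0: μ_1 = μ_2; H1: μ_1 ≠ μ_2 (Welch's two-sample t-test, two-sided).
t = (x̄_1 − x̄_2)/√(s_1²/n_1 + s_2²/n_2) = (4834 − 4561)/√(799²/24 + 1211²/30) = 0.99
Welch–Satterthwaite df ≈ 50.35
Two-sided p-value ≈ 0.325
Since p ≈ 0.325 > α = 0.025, fail to reject H0; the data do not provide sufficient evidence against H0.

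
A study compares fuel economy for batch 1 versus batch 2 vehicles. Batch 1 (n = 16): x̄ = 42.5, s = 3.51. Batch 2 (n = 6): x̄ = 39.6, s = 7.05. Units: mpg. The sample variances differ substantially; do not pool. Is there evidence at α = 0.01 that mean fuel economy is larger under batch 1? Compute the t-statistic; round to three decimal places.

Let group 1 = batch 1, group 2 = batch 2. H0: μ_1 = μ_2; H1: μ_1 > μ_2 (Welch's two-sample t-test, right-tailed).
t = (x̄_1 − x̄_2)/√(s_1²/n_1 + s_2²/n_2) = (42.5 − 39.6)/√(3.51²/16 + 7.05²/6) = 0.964
Welch–Satterthwaite df ≈ 5.96
p-value = P(T ≥ 0.964) ≈ 0.1863
Since p ≈ 0.1863 > α = 0.01, fail to reject H0; the evidence is not statistically significant.

0.964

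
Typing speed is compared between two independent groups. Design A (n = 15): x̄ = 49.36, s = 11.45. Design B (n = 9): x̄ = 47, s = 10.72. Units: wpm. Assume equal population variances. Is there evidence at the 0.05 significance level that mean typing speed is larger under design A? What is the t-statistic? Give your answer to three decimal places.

0.500

Let group 1 = design A, group 2 = design B. H0: μ_1 = μ_2; H1: μ_1 > μ_2 (two-sample pooled-variance t-test, right-tailed).
s_p² = [(15−1)·11.45² + (9−1)·10.72²]/(15+9−2) = 125.217
t = (49.36 − 47)/√[125.217·(1/15 + 1/9)] = 0.500
df = n₁ + n₂ − 2 = 22
p-value = P(T ≥ 0.500) ≈ 0.3110
Since p ≈ 0.3110 > α = 0.05, fail to reject H0; the evidence is not statistically significant.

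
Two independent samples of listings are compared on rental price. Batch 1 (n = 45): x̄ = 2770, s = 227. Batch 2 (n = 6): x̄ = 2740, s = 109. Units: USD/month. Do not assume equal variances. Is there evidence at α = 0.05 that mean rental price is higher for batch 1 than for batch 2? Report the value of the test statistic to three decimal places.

Let group 1 = batch 1, group 2 = batch 2. H0: μ_1 = μ_2; H1: μ_1 > μ_2 (Welch's two-sample t-test, right-tailed).
t = (x̄_1 − x̄_2)/√(s_1²/n_1 + s_2²/n_2) = (2770 − 2740)/√(227²/45 + 109²/6) = 0.537
Welch–Satterthwaite df ≈ 12.00
p-value = P(T ≥ 0.537) ≈ 0.301
Since p ≈ 0.301 > α = 0.05, fail to reject H0; the evidence is not statistically significant.

0.537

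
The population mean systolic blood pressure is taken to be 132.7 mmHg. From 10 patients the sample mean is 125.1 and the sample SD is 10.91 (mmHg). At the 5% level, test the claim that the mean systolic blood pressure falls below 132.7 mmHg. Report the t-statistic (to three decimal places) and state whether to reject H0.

H0: μ = 132.7; H1: μ < 132.7 (one-sample t-test, left-tailed).
t = (x̄ − μ₀)/(s/√n) = (125.1 − 132.7)/(10.91/√10) = -2.203
df = n − 1 = 9
p-value = P(T ≤ -2.203) ≈ 0.0275
Since p ≈ 0.0275 < α = 0.05, reject H0; the evidence is statistically significant.

t = -2.203; reject H0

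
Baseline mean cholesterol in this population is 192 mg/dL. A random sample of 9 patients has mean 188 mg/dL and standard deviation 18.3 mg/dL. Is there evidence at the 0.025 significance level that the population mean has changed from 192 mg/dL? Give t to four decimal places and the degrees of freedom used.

t = -0.6557, df = 8

H0: μ = 192; H1: μ ≠ 192 (one-sample t-test, two-sided).
t = (x̄ − μ₀)/(s/√n) = (188 − 192)/(18.3/√9) = -0.6557
df = n − 1 = 8
Two-sided p-value ≈ 0.530
Since p ≈ 0.530 > α = 0.025, fail to reject H0; the evidence is not statistically significant.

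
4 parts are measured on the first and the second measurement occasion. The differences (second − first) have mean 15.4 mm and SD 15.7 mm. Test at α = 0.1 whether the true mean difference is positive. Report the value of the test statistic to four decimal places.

1.9618

H0: μ_d = 0; H1: μ_d > 0 (paired t-test on the differences, right-tailed).
t = d̄/(s_d/√n) = 15.4/(15.7/√4) = 1.9618
df = n − 1 = 3
p-value = P(T ≥ 1.9618) ≈ 0.0723
Since p ≈ 0.0723 < α = 0.1, reject H0; the evidence is statistically significant.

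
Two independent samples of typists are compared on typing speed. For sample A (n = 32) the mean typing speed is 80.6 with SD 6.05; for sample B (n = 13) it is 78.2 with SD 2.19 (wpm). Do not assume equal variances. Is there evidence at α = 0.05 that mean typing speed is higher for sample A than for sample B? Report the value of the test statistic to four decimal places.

1.9513

Let group 1 = sample A, group 2 = sample B. H0: μ_1 = μ_2; H1: μ_1 > μ_2 (Welch's two-sample t-test, right-tailed).
t = (x̄_1 − x̄_2)/√(s_1²/n_1 + s_2²/n_2) = (80.6 − 78.2)/√(6.05²/32 + 2.19²/13) = 1.9513
Welch–Satterthwaite df ≈ 42.74
p-value = P(T ≥ 1.9513) ≈ 0.0288
Since p ≈ 0.0288 < α = 0.05, reject H0; the data support H1.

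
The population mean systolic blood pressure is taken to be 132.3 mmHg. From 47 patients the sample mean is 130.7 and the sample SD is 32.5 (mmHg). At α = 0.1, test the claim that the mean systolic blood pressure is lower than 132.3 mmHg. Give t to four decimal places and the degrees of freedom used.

t = -0.3375, df = 46

H0: μ = 132.3; H1: μ < 132.3 (one-sample t-test, left-tailed).
t = (x̄ − μ₀)/(s/√n) = (130.7 − 132.3)/(32.5/√47) = -0.3375
df = n − 1 = 46
p-value = P(T ≤ -0.3375) ≈ 0.369
Since p ≈ 0.369 > α = 0.1, fail to reject H0; the evidence is not statistically significant.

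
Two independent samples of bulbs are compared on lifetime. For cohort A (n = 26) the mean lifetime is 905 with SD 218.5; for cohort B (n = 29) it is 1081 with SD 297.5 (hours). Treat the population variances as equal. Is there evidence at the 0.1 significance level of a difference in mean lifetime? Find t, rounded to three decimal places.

Let group 1 = cohort A, group 2 = cohort B. H0: μ_1 = μ_2; H1: μ_1 ≠ μ_2 (two-sample pooled-variance t-test, two-sided).
s_p² = [(26−1)·218.5² + (29−1)·297.5²]/(26+29−2) = 69277.9
t = (905 − 1081)/√[69277.9·(1/26 + 1/29)] = -2.476
df = n₁ + n₂ − 2 = 53
Two-sided p-value ≈ 0.0165
Since p ≈ 0.0165 < α = 0.1, reject H0; the evidence is statistically significant.

-2.476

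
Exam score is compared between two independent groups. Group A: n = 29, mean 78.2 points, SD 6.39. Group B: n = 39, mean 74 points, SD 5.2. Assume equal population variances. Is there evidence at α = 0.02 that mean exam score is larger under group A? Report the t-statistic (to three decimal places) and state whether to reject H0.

Let group 1 = group A, group 2 = group B. H0: μ_1 = μ_2; H1: μ_1 > μ_2 (two-sample pooled-variance t-test, right-tailed).
s_p² = [(29−1)·6.39² + (39−1)·5.2²]/(29+39−2) = 32.8912
t = (78.2 − 74)/√[32.8912·(1/29 + 1/39)] = 2.987
df = n₁ + n₂ − 2 = 66
p-value = P(T ≥ 2.987) ≈ 0.002
Since p ≈ 0.002 < α = 0.02, reject H0; the evidence is statistically significant.

t = 2.987; reject H0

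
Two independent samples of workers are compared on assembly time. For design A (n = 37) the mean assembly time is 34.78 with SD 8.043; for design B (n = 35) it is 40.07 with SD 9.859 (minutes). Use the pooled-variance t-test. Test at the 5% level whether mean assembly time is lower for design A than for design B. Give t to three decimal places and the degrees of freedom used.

t = -2.501, df = 70

Let group 1 = design A, group 2 = design B. H0: μ_1 = μ_2; H1: μ_1 < μ_2 (two-sample pooled-variance t-test, left-tailed).
s_p² = [(37−1)·8.043² + (35−1)·9.859²]/(37+35−2) = 80.4804
t = (34.78 − 40.07)/√[80.4804·(1/37 + 1/35)] = -2.501
df = n₁ + n₂ − 2 = 70
p-value = P(T ≤ -2.501) ≈ 0.0074
Since p ≈ 0.0074 < α = 0.05, reject H0; the data support H1.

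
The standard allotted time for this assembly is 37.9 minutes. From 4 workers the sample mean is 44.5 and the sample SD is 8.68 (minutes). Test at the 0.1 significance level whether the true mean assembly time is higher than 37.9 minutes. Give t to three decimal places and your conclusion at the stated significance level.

t = 1.521; fail to reject H0

H0: μ = 37.9; H1: μ > 37.9 (one-sample t-test, right-tailed).
t = (x̄ − μ₀)/(s/√n) = (44.5 − 37.9)/(8.68/√4) = 1.521
df = n − 1 = 3
p-value = P(T ≥ 1.521) ≈ 0.1128
Since p ≈ 0.1128 > α = 0.1, fail to reject H0; the evidence is not statistically significant.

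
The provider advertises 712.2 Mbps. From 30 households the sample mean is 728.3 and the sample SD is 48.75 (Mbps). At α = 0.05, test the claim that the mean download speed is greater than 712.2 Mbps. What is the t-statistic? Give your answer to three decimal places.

H0: μ = 712.2; H1: μ > 712.2 (one-sample t-test, right-tailed).
t = (x̄ − μ₀)/(s/√n) = (728.3 − 712.2)/(48.75/√30) = 1.809
df = n − 1 = 29
p-value = P(T ≥ 1.809) ≈ 0.0404
Since p ≈ 0.0404 < α = 0.05, reject H0; the data support H1.

1.809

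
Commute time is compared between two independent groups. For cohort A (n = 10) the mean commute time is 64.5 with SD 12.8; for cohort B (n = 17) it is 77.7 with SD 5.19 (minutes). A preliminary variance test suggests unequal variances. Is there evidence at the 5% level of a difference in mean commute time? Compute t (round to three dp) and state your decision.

t = -3.114; reject H0

Let group 1 = cohort A, group 2 = cohort B. H0: μ_1 = μ_2; H1: μ_1 ≠ μ_2 (Welch's two-sample t-test, two-sided).
t = (x̄_1 − x̄_2)/√(s_1²/n_1 + s_2²/n_2) = (64.5 − 77.7)/√(12.8²/10 + 5.19²/17) = -3.114
Welch–Satterthwaite df ≈ 10.77
Two-sided p-value ≈ 0.010
Since p ≈ 0.010 < α = 0.05, reject H0; the data support H1.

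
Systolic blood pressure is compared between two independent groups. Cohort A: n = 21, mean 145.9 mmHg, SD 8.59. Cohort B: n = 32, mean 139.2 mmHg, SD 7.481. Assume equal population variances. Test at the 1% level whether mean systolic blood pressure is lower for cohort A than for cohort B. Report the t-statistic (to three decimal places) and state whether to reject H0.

Let group 1 = cohort A, group 2 = cohort B. H0: μ_1 = μ_2; H1: μ_1 < μ_2 (two-sample pooled-variance t-test, left-tailed).
s_p² = [(21−1)·8.59² + (32−1)·7.481²]/(21+32−2) = 62.9547
t = (145.9 − 139.2)/√[62.9547·(1/21 + 1/32)] = 3.007
df = n₁ + n₂ − 2 = 51
p-value = P(T ≤ 3.007) ≈ 0.998
Since p ≈ 0.998 > α = 0.01, fail to reject H0; the evidence is not statistically significant.

t = 3.007; fail to reject H0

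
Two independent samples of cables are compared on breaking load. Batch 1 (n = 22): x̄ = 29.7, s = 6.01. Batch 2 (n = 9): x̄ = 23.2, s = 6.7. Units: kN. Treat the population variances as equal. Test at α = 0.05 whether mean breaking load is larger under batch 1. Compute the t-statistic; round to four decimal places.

2.6461

Let group 1 = batch 1, group 2 = batch 2. H0: μ_1 = μ_2; H1: μ_1 > μ_2 (two-sample pooled-variance t-test, right-tailed).
s_p² = [(22−1)·6.01² + (9−1)·6.7²]/(22+9−2) = 38.5394
t = (29.7 − 23.2)/√[38.5394·(1/22 + 1/9)] = 2.6461
df = n₁ + n₂ − 2 = 29
p-value = P(T ≥ 2.6461) ≈ 0.0065
Since p ≈ 0.0065 < α = 0.05, reject H0; the evidence is statistically significant.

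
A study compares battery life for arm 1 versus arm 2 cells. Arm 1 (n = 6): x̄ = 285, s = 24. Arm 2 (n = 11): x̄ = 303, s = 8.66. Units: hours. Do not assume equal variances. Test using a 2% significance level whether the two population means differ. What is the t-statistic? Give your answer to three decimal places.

-1.775

Let group 1 = arm 1, group 2 = arm 2. H0: μ_1 = μ_2; H1: μ_1 ≠ μ_2 (Welch's two-sample t-test, two-sided).
t = (x̄_1 − x̄_2)/√(s_1²/n_1 + s_2²/n_2) = (285 − 303)/√(24²/6 + 8.66²/11) = -1.775
Welch–Satterthwaite df ≈ 5.72
Two-sided p-value ≈ 0.1286
Since p ≈ 0.1286 > α = 0.02, fail to reject H0; the evidence is not statistically significant.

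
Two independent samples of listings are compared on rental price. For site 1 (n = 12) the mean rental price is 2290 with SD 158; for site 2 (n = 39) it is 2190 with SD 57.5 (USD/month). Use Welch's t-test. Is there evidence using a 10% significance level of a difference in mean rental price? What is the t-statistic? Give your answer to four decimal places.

2.1491

Let group 1 = site 1, group 2 = site 2. H0: μ_1 = μ_2; H1: μ_1 ≠ μ_2 (Welch's two-sample t-test, two-sided).
t = (x̄_1 − x̄_2)/√(s_1²/n_1 + s_2²/n_2) = (2290 − 2190)/√(158²/12 + 57.5²/39) = 2.1491
Welch–Satterthwaite df ≈ 11.91
Two-sided p-value ≈ 0.053
Since p ≈ 0.053 < α = 0.1, reject H0; the data support H1.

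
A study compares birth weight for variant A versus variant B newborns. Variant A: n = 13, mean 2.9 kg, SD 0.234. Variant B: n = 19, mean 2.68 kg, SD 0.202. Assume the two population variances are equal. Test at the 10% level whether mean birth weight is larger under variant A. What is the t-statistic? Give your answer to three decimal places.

2.838

Let group 1 = variant A, group 2 = variant B. H0: μ_1 = μ_2; H1: μ_1 > μ_2 (two-sample pooled-variance t-test, right-tailed).
s_p² = [(13−1)·0.234² + (19−1)·0.202²]/(13+19−2) = 0.0463848
t = (2.9 − 2.68)/√[0.0463848·(1/13 + 1/19)] = 2.838
df = n₁ + n₂ − 2 = 30
p-value = P(T ≥ 2.838) ≈ 0.004
Since p ≈ 0.004 < α = 0.1, reject H0; the evidence is statistically significant.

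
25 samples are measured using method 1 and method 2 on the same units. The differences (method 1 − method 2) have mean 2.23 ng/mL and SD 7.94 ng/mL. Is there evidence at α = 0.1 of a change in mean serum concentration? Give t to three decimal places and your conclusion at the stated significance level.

t = 1.404; fail to reject H0

H0: μ_d = 0; H1: μ_d ≠ 0 (paired t-test on the differences, two-sided).
t = d̄/(s_d/√n) = 2.23/(7.94/√25) = 1.404
df = n − 1 = 24
Two-sided p-value ≈ 0.1730
Since p ≈ 0.1730 > α = 0.1, fail to reject H0; the evidence is not statistically significant.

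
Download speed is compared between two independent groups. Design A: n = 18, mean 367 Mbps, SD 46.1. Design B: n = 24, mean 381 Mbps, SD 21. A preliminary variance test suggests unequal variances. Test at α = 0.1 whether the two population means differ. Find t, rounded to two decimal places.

Let group 1 = design A, group 2 = design B. H0: μ_1 = μ_2; H1: μ_1 ≠ μ_2 (Welch's two-sample t-test, two-sided).
t = (x̄_1 − x̄_2)/√(s_1²/n_1 + s_2²/n_2) = (367 − 381)/√(46.1²/18 + 21²/24) = -1.20
Welch–Satterthwaite df ≈ 22.30
Two-sided p-value ≈ 0.243
Since p ≈ 0.243 > α = 0.1, fail to reject H0; the evidence is not statistically significant.

-1.20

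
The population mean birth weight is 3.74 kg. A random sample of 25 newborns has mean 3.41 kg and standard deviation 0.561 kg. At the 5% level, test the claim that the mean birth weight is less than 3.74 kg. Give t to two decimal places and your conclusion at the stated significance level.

H0: μ = 3.74; H1: μ < 3.74 (one-sample t-test, left-tailed).
t = (x̄ − μ₀)/(s/√n) = (3.41 − 3.74)/(0.561/√25) = -2.94
df = n − 1 = 24
p-value = P(T ≤ -2.94) ≈ 0.004
Since p ≈ 0.004 < α = 0.05, reject H0; the evidence is statistically significant.

t = -2.94; reject H0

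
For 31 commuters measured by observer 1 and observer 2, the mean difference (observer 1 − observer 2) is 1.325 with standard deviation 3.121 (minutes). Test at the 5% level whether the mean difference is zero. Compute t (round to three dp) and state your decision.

H0: μ_d = 0; H1: μ_d ≠ 0 (paired t-test on the differences, two-sided).
t = d̄/(s_d/√n) = 1.325/(3.121/√31) = 2.364
df = n − 1 = 30
Two-sided p-value ≈ 0.0248
Since p ≈ 0.0248 < α = 0.05, reject H0; the data support H1.

t = 2.364; reject H0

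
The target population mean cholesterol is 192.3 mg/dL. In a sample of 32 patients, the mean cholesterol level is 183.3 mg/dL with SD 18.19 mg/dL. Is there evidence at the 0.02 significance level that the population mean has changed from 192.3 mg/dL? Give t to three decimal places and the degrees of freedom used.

t = -2.799, df = 31

H0: μ = 192.3; H1: μ ≠ 192.3 (one-sample t-test, two-sided).
t = (x̄ − μ₀)/(s/√n) = (183.3 − 192.3)/(18.19/√32) = -2.799
df = n − 1 = 31
Two-sided p-value ≈ 0.0087
Since p ≈ 0.0087 < α = 0.02, reject H0; the evidence is statistically significant.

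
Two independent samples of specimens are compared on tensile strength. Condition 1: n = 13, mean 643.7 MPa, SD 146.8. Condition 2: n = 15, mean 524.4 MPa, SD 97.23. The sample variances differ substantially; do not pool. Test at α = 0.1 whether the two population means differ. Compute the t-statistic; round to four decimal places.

2.4941

Let group 1 = condition 1, group 2 = condition 2. H0: μ_1 = μ_2; H1: μ_1 ≠ μ_2 (Welch's two-sample t-test, two-sided).
t = (x̄_1 − x̄_2)/√(s_1²/n_1 + s_2²/n_2) = (643.7 − 524.4)/√(146.8²/13 + 97.23²/15) = 2.4941
Welch–Satterthwaite df ≈ 20.34
Two-sided p-value ≈ 0.0213
Since p ≈ 0.0213 < α = 0.1, reject H0; the data support H1.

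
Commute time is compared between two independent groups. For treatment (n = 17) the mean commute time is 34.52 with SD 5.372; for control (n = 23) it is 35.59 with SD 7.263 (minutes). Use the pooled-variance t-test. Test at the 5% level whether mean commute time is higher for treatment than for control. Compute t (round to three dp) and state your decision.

t = -0.512; fail to reject H0

Let group 1 = treatment, group 2 = control. H0: μ_1 = μ_2; H1: μ_1 > μ_2 (two-sample pooled-variance t-test, right-tailed).
s_p² = [(17−1)·5.372² + (23−1)·7.263²]/(17+23−2) = 42.691
t = (34.52 − 35.59)/√[42.691·(1/17 + 1/23)] = -0.512
df = n₁ + n₂ − 2 = 38
p-value = P(T ≥ -0.512) ≈ 0.694
Since p ≈ 0.694 > α = 0.05, fail to reject H0; the evidence is not statistically significant.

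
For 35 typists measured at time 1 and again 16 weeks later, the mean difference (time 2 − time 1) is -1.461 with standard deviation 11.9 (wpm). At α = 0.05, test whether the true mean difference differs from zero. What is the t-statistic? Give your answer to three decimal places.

-0.726

H0: μ_d = 0; H1: μ_d ≠ 0 (paired t-test on the differences, two-sided).
t = d̄/(s_d/√n) = -1.461/(11.9/√35) = -0.726
df = n − 1 = 34
Two-sided p-value ≈ 0.4726
Since p ≈ 0.4726 > α = 0.05, fail to reject H0; the evidence is not statistically significant.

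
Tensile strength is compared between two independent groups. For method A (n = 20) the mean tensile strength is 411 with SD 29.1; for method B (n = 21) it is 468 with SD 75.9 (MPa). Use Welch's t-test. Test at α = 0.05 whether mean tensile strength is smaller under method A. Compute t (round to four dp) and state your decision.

t = -3.2031; reject H0

Let group 1 = method A, group 2 = method B. H0: μ_1 = μ_2; H1: μ_1 < μ_2 (Welch's two-sample t-test, left-tailed).
t = (x̄_1 − x̄_2)/√(s_1²/n_1 + s_2²/n_2) = (411 − 468)/√(29.1²/20 + 75.9²/21) = -3.2031
Welch–Satterthwaite df ≈ 26.00
p-value = P(T ≤ -3.2031) ≈ 0.002
Since p ≈ 0.002 < α = 0.05, reject H0; the evidence is statistically significant.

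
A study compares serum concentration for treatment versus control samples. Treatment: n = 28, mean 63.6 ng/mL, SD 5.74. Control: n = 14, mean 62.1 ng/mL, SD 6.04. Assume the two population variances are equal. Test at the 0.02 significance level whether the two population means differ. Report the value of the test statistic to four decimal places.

Let group 1 = treatment, group 2 = control. H0: μ_1 = μ_2; H1: μ_1 ≠ μ_2 (two-sample pooled-variance t-test, two-sided).
s_p² = [(28−1)·5.74² + (14−1)·6.04²]/(28+14−2) = 34.0962
t = (63.6 − 62.1)/√[34.0962·(1/28 + 1/14)] = 0.7848
df = n₁ + n₂ − 2 = 40
Two-sided p-value ≈ 0.437
Since p ≈ 0.437 > α = 0.02, fail to reject H0; the evidence is not statistically significant.

0.7848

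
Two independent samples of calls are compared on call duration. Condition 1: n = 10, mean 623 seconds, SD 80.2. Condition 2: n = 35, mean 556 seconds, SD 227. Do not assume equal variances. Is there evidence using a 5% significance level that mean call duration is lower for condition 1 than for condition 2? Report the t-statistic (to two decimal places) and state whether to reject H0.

t = 1.46; fail to reject H0

Let group 1 = condition 1, group 2 = condition 2. H0: μ_1 = μ_2; H1: μ_1 < μ_2 (Welch's two-sample t-test, left-tailed).
t = (x̄_1 − x̄_2)/√(s_1²/n_1 + s_2²/n_2) = (623 − 556)/√(80.2²/10 + 227²/35) = 1.46
Welch–Satterthwaite df ≈ 40.79
p-value = P(T ≤ 1.46) ≈ 0.924
Since p ≈ 0.924 > α = 0.05, fail to reject H0; the evidence is not statistically significant.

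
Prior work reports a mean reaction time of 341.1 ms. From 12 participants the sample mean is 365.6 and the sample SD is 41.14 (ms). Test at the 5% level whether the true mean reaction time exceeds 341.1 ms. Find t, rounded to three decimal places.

2.063

H0: μ = 341.1; H1: μ > 341.1 (one-sample t-test, right-tailed).
t = (x̄ − μ₀)/(s/√n) = (365.6 − 341.1)/(41.14/√12) = 2.063
df = n − 1 = 11
p-value = P(T ≥ 2.063) ≈ 0.032
Since p ≈ 0.032 < α = 0.05, reject H0; the data support H1.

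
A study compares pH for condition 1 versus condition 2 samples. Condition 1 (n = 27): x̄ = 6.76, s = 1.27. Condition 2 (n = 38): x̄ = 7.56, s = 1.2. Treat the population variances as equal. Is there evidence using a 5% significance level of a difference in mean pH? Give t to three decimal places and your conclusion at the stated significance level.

t = -2.585; reject H0

Let group 1 = condition 1, group 2 = condition 2. H0: μ_1 = μ_2; H1: μ_1 ≠ μ_2 (two-sample pooled-variance t-test, two-sided).
s_p² = [(27−1)·1.27² + (38−1)·1.2²]/(27+38−2) = 1.51136
t = (6.76 − 7.56)/√[1.51136·(1/27 + 1/38)] = -2.585
df = n₁ + n₂ − 2 = 63
Two-sided p-value ≈ 0.012
Since p ≈ 0.012 < α = 0.05, reject H0; the evidence is statistically significant.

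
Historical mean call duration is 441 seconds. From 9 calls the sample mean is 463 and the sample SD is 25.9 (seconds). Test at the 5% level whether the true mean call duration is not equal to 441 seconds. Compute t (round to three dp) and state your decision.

H0: μ = 441; H1: μ ≠ 441 (one-sample t-test, two-sided).
t = (x̄ − μ₀)/(s/√n) = (463 − 441)/(25.9/√9) = 2.548
df = n − 1 = 8
Two-sided p-value ≈ 0.034
Since p ≈ 0.034 < α = 0.05, reject H0; the evidence is statistically significant.

t = 2.548; reject H0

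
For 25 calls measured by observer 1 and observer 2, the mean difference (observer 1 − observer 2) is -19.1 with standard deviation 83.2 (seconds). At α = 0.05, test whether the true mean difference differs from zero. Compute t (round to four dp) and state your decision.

H0: μ_d = 0; H1: μ_d ≠ 0 (paired t-test on the differences, two-sided).
t = d̄/(s_d/√n) = -19.1/(83.2/√25) = -1.1478
df = n − 1 = 24
Two-sided p-value ≈ 0.262
Since p ≈ 0.262 > α = 0.05, fail to reject H0; the data do not provide sufficient evidence against H0.

t = -1.1478; fail to reject H0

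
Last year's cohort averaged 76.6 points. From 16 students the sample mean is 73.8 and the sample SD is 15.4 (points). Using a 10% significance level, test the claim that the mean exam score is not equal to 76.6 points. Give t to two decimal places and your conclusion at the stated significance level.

t = -0.73; fail to reject H0

H0: μ = 76.6; H1: μ ≠ 76.6 (one-sample t-test, two-sided).
t = (x̄ − μ₀)/(s/√n) = (73.8 − 76.6)/(15.4/√16) = -0.73
df = n − 1 = 15
Two-sided p-value ≈ 0.4783
Since p ≈ 0.4783 > α = 0.1, fail to reject H0; the data do not provide sufficient evidence against H0.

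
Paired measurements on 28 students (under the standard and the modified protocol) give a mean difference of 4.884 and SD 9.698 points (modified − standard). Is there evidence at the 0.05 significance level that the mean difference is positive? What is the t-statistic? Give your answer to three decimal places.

2.665

H0: μ_d = 0; H1: μ_d > 0 (paired t-test on the differences, right-tailed).
t = d̄/(s_d/√n) = 4.884/(9.698/√28) = 2.665
df = n − 1 = 27
p-value = P(T ≥ 2.665) ≈ 0.0064
Since p ≈ 0.0064 < α = 0.05, reject H0; the data support H1.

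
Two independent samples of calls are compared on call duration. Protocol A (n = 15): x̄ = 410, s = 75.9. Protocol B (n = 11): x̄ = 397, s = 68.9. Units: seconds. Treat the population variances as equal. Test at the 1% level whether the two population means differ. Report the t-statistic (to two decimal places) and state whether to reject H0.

t = 0.45; fail to reject H0

Let group 1 = protocol A, group 2 = protocol B. H0: μ_1 = μ_2; H1: μ_1 ≠ μ_2 (two-sample pooled-variance t-test, two-sided).
s_p² = [(15−1)·75.9² + (11−1)·68.9²]/(15+11−2) = 5338.48
t = (410 − 397)/√[5338.48·(1/15 + 1/11)] = 0.45
df = n₁ + n₂ − 2 = 24
Two-sided p-value ≈ 0.6580
Since p ≈ 0.6580 > α = 0.01, fail to reject H0; the evidence is not statistically significant.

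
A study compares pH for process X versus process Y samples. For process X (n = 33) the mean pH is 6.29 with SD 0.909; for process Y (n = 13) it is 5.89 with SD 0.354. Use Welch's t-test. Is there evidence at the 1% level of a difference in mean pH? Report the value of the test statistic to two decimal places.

Let group 1 = process X, group 2 = process Y. H0: μ_1 = μ_2; H1: μ_1 ≠ μ_2 (Welch's two-sample t-test, two-sided).
t = (x̄_1 − x̄_2)/√(s_1²/n_1 + s_2²/n_2) = (6.29 − 5.89)/√(0.909²/33 + 0.354²/13) = 2.15
Welch–Satterthwaite df ≈ 43.99
Two-sided p-value ≈ 0.037
Since p ≈ 0.037 > α = 0.01, fail to reject H0; the data do not provide sufficient evidence against H0.

2.15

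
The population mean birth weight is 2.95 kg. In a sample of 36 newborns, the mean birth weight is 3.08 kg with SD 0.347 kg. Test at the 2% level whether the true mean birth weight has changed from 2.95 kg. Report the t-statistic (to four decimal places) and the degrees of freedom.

t = 2.2478, df = 35

H0: μ = 2.95; H1: μ ≠ 2.95 (one-sample t-test, two-sided).
t = (x̄ − μ₀)/(s/√n) = (3.08 − 2.95)/(0.347/√36) = 2.2478
df = n − 1 = 35
Two-sided p-value ≈ 0.0310
Since p ≈ 0.0310 > α = 0.02, fail to reject H0; the data do not provide sufficient evidence against H0.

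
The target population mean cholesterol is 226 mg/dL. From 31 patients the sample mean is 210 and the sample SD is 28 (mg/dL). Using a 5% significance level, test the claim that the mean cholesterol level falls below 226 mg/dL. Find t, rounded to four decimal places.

-3.1816

H0: μ = 226; H1: μ < 226 (one-sample t-test, left-tailed).
t = (x̄ − μ₀)/(s/√n) = (210 − 226)/(28/√31) = -3.1816
df = n − 1 = 30
p-value = P(T ≤ -3.1816) ≈ 0.002
Since p ≈ 0.002 < α = 0.05, reject H0; the evidence is statistically significant.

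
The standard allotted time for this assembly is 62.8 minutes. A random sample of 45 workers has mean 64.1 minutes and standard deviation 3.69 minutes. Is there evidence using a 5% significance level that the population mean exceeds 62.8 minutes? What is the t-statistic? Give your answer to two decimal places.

2.36

H0: μ = 62.8; H1: μ > 62.8 (one-sample t-test, right-tailed).
t = (x̄ − μ₀)/(s/√n) = (64.1 − 62.8)/(3.69/√45) = 2.36
df = n − 1 = 44
p-value = P(T ≥ 2.36) ≈ 0.0113
Since p ≈ 0.0113 < α = 0.05, reject H0; the evidence is statistically significant.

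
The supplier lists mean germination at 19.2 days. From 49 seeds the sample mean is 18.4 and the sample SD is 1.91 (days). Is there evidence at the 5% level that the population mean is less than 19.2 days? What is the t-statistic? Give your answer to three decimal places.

-2.932

H0: μ = 19.2; H1: μ < 19.2 (one-sample t-test, left-tailed).
t = (x̄ − μ₀)/(s/√n) = (18.4 − 19.2)/(1.91/√49) = -2.932
df = n − 1 = 48
p-value = P(T ≤ -2.932) ≈ 0.0026
Since p ≈ 0.0026 < α = 0.05, reject H0; the data support H1.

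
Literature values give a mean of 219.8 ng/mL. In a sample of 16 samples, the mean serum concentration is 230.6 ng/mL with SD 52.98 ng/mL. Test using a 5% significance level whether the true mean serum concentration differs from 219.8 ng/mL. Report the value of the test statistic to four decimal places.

0.8154

H0: μ = 219.8; H1: μ ≠ 219.8 (one-sample t-test, two-sided).
t = (x̄ − μ₀)/(s/√n) = (230.6 − 219.8)/(52.98/√16) = 0.8154
df = n − 1 = 15
Two-sided p-value ≈ 0.4276
Since p ≈ 0.4276 > α = 0.05, fail to reject H0; the data do not provide sufficient evidence against H0.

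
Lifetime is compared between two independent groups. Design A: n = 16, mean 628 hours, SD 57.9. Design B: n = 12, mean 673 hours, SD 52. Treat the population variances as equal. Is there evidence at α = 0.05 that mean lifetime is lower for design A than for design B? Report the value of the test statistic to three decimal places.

Let group 1 = design A, group 2 = design B. H0: μ_1 = μ_2; H1: μ_1 < μ_2 (two-sample pooled-variance t-test, left-tailed).
s_p² = [(16−1)·57.9² + (12−1)·52²]/(16+12−2) = 3078.08
t = (628 − 673)/√[3078.08·(1/16 + 1/12)] = -2.124
df = n₁ + n₂ − 2 = 26
p-value = P(T ≤ -2.124) ≈ 0.022
Since p ≈ 0.022 < α = 0.05, reject H0; the data support H1.

-2.124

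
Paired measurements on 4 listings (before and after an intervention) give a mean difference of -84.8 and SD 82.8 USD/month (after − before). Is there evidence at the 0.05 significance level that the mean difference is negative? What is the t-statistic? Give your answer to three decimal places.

H0: μ_d = 0; H1: μ_d < 0 (paired t-test on the differences, left-tailed).
t = d̄/(s_d/√n) = -84.8/(82.8/√4) = -2.048
df = n − 1 = 3
p-value = P(T ≤ -2.048) ≈ 0.066
Since p ≈ 0.066 > α = 0.05, fail to reject H0; the evidence is not statistically significant.

-2.048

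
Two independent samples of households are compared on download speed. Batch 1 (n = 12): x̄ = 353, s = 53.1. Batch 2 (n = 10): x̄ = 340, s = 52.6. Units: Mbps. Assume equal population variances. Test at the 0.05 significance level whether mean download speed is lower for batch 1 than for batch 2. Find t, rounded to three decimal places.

0.574

Let group 1 = batch 1, group 2 = batch 2. H0: μ_1 = μ_2; H1: μ_1 < μ_2 (two-sample pooled-variance t-test, left-tailed).
s_p² = [(12−1)·53.1² + (10−1)·52.6²]/(12+10−2) = 2795.83
t = (353 − 340)/√[2795.83·(1/12 + 1/10)] = 0.574
df = n₁ + n₂ − 2 = 20
p-value = P(T ≤ 0.574) ≈ 0.714
Since p ≈ 0.714 > α = 0.05, fail to reject H0; the data do not provide sufficient evidence against H0.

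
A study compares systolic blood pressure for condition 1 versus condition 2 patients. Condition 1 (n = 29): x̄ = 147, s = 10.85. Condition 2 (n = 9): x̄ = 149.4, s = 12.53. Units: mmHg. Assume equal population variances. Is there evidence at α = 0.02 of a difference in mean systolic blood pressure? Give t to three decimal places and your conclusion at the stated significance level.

Let group 1 = condition 1, group 2 = condition 2. H0: μ_1 = μ_2; H1: μ_1 ≠ μ_2 (two-sample pooled-variance t-test, two-sided).
s_p² = [(29−1)·10.85² + (9−1)·12.53²]/(29+9−2) = 126.451
t = (147 − 149.4)/√[126.451·(1/29 + 1/9)] = -0.559
df = n₁ + n₂ − 2 = 36
Two-sided p-value ≈ 0.5794
Since p ≈ 0.5794 > α = 0.02, fail to reject H0; the evidence is not statistically significant.

t = -0.559; fail to reject H0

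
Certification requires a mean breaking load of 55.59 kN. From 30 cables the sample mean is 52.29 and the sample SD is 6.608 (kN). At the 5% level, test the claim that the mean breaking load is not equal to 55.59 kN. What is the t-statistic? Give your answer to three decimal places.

-2.735

H0: μ = 55.59; H1: μ ≠ 55.59 (one-sample t-test, two-sided).
t = (x̄ − μ₀)/(s/√n) = (52.29 − 55.59)/(6.608/√30) = -2.735
df = n − 1 = 29
Two-sided p-value ≈ 0.011
Since p ≈ 0.011 < α = 0.05, reject H0; the data support H1.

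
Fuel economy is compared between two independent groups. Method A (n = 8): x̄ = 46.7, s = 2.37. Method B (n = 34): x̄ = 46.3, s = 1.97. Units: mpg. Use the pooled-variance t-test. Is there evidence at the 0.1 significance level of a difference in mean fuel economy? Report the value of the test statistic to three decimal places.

Let group 1 = method A, group 2 = method B. H0: μ_1 = μ_2; H1: μ_1 ≠ μ_2 (two-sample pooled-variance t-test, two-sided).
s_p² = [(8−1)·2.37² + (34−1)·1.97²]/(8+34−2) = 4.1847
t = (46.7 − 46.3)/√[4.1847·(1/8 + 1/34)] = 0.498
df = n₁ + n₂ − 2 = 40
Two-sided p-value ≈ 0.621
Since p ≈ 0.621 > α = 0.1, fail to reject H0; the evidence is not statistically significant.

0.498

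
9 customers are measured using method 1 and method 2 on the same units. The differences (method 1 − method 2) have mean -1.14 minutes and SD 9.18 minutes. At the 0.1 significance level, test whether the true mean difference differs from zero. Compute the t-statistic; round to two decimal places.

-0.37

H0: μ_d = 0; H1: μ_d ≠ 0 (paired t-test on the differences, two-sided).
t = d̄/(s_d/√n) = -1.14/(9.18/√9) = -0.37
df = n − 1 = 8
Two-sided p-value ≈ 0.719
Since p ≈ 0.719 > α = 0.1, fail to reject H0; the evidence is not statistically significant.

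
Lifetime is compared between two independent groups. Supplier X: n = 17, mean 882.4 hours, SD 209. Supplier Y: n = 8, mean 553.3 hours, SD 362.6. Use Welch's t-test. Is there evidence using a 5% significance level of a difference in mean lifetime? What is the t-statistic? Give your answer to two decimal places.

2.39

Let group 1 = supplier X, group 2 = supplier Y. H0: μ_1 = μ_2; H1: μ_1 ≠ μ_2 (Welch's two-sample t-test, two-sided).
t = (x̄_1 − x̄_2)/√(s_1²/n_1 + s_2²/n_2) = (882.4 − 553.3)/√(209²/17 + 362.6²/8) = 2.39
Welch–Satterthwaite df ≈ 9.26
Two-sided p-value ≈ 0.0400
Since p ≈ 0.0400 < α = 0.05, reject H0; the data support H1.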